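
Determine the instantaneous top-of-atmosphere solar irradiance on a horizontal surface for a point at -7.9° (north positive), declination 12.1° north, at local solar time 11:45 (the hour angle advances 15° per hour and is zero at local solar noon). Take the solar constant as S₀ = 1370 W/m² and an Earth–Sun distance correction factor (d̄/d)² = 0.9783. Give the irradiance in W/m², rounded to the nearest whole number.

1257 W/m²

Hour angle H = 15° × (11.75 − 12) = -3.75°.
cos θ_z = sin(-7.9°) sin(12.1°) + cos(-7.9°) cos(12.1°) cos(-3.75°) = -0.0288 + 0.9664 = 0.9376.
Top-of-atmosphere irradiance = S₀ (d̄/d)² cos θ_z = 1370 × 0.9783 × 0.9376 = 1256.64 W/m².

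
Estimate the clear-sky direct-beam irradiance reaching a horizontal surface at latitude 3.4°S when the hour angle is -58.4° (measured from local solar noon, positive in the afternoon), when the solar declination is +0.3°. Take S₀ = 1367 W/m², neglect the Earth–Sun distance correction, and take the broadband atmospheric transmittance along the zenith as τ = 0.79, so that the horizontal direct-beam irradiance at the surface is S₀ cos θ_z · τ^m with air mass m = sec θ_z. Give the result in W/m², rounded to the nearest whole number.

455 W/m²

cos θ_z = sin(-3.4°) sin(0.3°) + cos(-3.4°) cos(0.3°) cos(-58.40°) = -0.0003 + 0.5231 = 0.5228.
Air mass m = 1/cos θ_z = 1/0.5228 = 1.913; τ^m = 0.79^1.913 = 0.6370.
Surface direct beam = 1367 × 0.5228 × 0.6370 = 455.24 W/m².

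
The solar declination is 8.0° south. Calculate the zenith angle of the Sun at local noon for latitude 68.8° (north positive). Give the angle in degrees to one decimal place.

76.8°

At local solar noon the hour angle is zero, so the zenith angle is |φ − δ| = |68.8° − (-8.0°)| = 76.8°.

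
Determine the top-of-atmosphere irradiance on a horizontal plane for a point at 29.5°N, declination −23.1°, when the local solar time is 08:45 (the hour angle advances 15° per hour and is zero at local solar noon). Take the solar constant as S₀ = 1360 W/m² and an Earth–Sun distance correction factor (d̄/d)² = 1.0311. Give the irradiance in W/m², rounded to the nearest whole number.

Hour angle H = 15° × (8.75 − 12) = -48.75°.
cos θ_z = sin(29.5°) sin(-23.1°) + cos(29.5°) cos(-23.1°) cos(-48.75°) = -0.1932 + 0.5279 = 0.3347.
Top-of-atmosphere irradiance = S₀ (d̄/d)² cos θ_z = 1360 × 1.0311 × 0.3347 = 469.35 W/m².

469 W/m²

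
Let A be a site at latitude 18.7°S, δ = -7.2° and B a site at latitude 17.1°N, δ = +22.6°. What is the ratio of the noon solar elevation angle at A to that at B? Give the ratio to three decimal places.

A: 90° − |-18.7 − (-7.2)| = 78.50°.
B: 90° − |17.1 − (22.6)| = 84.50°.
Ratio A/B = 78.5000 / 84.5000 = 0.9290.

0.929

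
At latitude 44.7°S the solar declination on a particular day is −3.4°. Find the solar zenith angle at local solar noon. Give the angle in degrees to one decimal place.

41.3°

At local solar noon the hour angle is zero, so the zenith angle is |φ − δ| = |-44.7° − (-3.4°)| = 41.3°.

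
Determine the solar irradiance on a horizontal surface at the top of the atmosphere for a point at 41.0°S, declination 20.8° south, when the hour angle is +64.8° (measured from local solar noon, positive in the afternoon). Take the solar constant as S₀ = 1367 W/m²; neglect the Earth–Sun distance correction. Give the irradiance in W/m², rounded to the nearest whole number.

729 W/m²

With φ = -41.0°, δ = -20.8°, H = 64.80°: sin φ sin δ = 0.2330, cos φ cos δ cos H = 0.3004, so cos θ_z = 0.5334.
Top-of-atmosphere irradiance = S₀ cos θ_z = 1367 × 0.5334 = 729.16 W/m².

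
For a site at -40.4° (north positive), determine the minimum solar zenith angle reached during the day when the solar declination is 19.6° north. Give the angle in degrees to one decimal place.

At local solar noon the hour angle is zero, so the zenith angle is |φ − δ| = |-40.4° − (19.6°)| = 60.0°.

60.0°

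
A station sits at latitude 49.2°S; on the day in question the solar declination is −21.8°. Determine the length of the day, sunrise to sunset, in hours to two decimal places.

−tan φ tan δ = −(-1.1585)(-0.4000) = -0.4634; H_s = arccos(-0.4634) = 117.61°.
Day length = 2 H_s / 15° h⁻¹ = 235.22° / 15 = 15.681 h.

15.68 hours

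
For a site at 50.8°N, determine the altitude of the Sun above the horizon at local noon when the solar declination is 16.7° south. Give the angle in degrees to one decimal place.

At local solar noon the hour angle is zero, so the elevation is 90° − |φ − δ| = 90° − |50.8° − (-16.7°)| = 90° − 67.5° = 22.5°.

22.5°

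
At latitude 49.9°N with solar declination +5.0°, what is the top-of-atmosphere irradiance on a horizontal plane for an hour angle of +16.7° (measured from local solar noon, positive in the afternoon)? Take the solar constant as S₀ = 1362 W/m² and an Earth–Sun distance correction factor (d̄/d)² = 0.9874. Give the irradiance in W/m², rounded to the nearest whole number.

cos θ_z = sin(49.9°) sin(5.0°) + cos(49.9°) cos(5.0°) cos(16.70°) = 0.0667 + 0.6146 = 0.6813.
Top-of-atmosphere irradiance = S₀ (d̄/d)² cos θ_z = 1362 × 0.9874 × 0.6813 = 916.24 W/m².

916 W/m²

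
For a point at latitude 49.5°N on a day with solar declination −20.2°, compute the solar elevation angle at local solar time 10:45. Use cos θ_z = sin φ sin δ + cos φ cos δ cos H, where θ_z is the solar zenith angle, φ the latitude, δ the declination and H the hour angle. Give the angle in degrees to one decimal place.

18.3°

Hour angle H = 15° × (10.75 − 12) = -18.75°.
cos θ_z = sin φ sin δ + cos φ cos δ cos H = (0.7604)(-0.3453) + (0.6494)(0.9385)(0.9469) = 0.3145.
θ_z = arccos(0.3145) = 71.67°, so the elevation is 90° − 71.67° = 18.33°.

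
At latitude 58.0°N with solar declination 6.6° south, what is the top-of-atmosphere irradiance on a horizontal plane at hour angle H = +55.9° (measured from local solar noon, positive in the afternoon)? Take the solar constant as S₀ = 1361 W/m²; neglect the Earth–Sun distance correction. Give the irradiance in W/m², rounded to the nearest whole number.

269 W/m²

With φ = 58.0°, δ = -6.6°, H = 55.90°: sin φ sin δ = -0.0975, cos φ cos δ cos H = 0.2951, so cos θ_z = 0.1976.
Top-of-atmosphere irradiance = S₀ cos θ_z = 1361 × 0.1976 = 268.93 W/m².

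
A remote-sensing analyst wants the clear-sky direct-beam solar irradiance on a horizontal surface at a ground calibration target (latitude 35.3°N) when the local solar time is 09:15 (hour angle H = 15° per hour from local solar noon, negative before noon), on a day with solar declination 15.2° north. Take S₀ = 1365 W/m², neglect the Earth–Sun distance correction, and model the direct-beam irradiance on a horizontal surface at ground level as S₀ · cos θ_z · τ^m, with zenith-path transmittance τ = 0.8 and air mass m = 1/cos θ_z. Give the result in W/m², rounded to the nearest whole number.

752 W/m²

Hour angle H = 15° × (9.25 − 12) = -41.25°.
With φ = 35.3°, δ = 15.2°, H = -41.25°: sin φ sin δ = 0.1515, cos φ cos δ cos H = 0.5921, so cos θ_z = 0.7436.
Air mass m = 1/cos θ_z = 1/0.7436 = 1.345; τ^m = 0.8^1.345 = 0.7407.
Surface direct beam = 1365 × 0.7436 × 0.7407 = 751.82 W/m².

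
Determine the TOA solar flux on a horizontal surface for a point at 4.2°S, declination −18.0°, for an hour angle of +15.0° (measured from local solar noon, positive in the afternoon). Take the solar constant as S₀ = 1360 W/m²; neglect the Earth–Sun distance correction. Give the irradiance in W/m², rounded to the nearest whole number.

With φ = -4.2°, δ = -18.0°, H = 15.00°: sin φ sin δ = 0.0226, cos φ cos δ cos H = 0.9162, so cos θ_z = 0.9388.
Top-of-atmosphere irradiance = S₀ cos θ_z = 1360 × 0.9388 = 1276.77 W/m².

1277 W/m²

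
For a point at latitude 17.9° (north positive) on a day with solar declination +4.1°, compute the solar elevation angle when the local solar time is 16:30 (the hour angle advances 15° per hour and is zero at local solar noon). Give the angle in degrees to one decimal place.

Hour angle H = 15° × (16.5 − 12) = 67.50°.
With φ = 17.9°, δ = 4.1°, H = 67.50°: sin φ sin δ = 0.0220, cos φ cos δ cos H = 0.3632, so cos θ_z = 0.3852.
θ_z = arccos(0.3852) = 67.34°, so the elevation is 90° − 67.34° = 22.66°.

22.7°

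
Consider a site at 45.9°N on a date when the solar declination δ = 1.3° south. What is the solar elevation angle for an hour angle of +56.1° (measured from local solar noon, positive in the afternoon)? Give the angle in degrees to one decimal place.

cos θ_z = sin(45.9°) sin(-1.3°) + cos(45.9°) cos(-1.3°) cos(56.10°) = -0.0163 + 0.3880 = 0.3717.
θ_z = arccos(0.3717) = 68.18°, so the elevation is 90° − 68.18° = 21.82°.

21.8°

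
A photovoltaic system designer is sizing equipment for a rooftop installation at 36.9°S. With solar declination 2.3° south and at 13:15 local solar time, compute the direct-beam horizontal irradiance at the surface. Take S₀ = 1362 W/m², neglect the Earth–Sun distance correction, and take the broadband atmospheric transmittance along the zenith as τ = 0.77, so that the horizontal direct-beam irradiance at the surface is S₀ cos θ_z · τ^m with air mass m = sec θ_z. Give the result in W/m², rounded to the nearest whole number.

761 W/m²

Hour angle H = 15° × (13.25 − 12) = 18.75°.
cos θ_z = sin(-36.9°) sin(-2.3°) + cos(-36.9°) cos(-2.3°) cos(18.75°) = 0.0241 + 0.7566 = 0.7807.
Air mass m = 1/cos θ_z = 1/0.7807 = 1.281; τ^m = 0.77^1.281 = 0.7155.
Surface direct beam = 1362 × 0.7807 × 0.7155 = 760.80 W/m².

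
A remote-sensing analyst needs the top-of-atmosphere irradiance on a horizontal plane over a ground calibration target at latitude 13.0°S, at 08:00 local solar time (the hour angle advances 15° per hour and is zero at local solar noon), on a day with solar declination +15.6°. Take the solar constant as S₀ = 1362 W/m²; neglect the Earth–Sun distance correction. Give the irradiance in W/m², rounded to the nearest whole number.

557 W/m²

Hour angle H = 15° × (8 − 12) = -60.00°.
cos θ_z = sin φ sin δ + cos φ cos δ cos H = (-0.2250)(0.2689) + (0.9744)(0.9632)(0.5000) = 0.4088.
Top-of-atmosphere irradiance = S₀ cos θ_z = 1362 × 0.4088 = 556.79 W/m².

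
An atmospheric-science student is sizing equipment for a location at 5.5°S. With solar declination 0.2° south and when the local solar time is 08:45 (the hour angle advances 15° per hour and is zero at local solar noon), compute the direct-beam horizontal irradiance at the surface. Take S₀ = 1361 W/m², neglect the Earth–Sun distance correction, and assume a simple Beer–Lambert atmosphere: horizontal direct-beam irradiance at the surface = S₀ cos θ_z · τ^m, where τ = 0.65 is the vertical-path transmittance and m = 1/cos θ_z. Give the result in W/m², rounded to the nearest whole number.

464 W/m²

Hour angle H = 15° × (8.75 − 12) = -48.75°.
cos θ_z = sin φ sin δ + cos φ cos δ cos H = (-0.0958)(-0.0035) + (0.9954)(1.0000)(0.6593) = 0.6566.
Air mass m = 1/cos θ_z = 1/0.6566 = 1.523; τ^m = 0.65^1.523 = 0.5189.
Surface direct beam = 1361 × 0.6566 × 0.5189 = 463.71 W/m².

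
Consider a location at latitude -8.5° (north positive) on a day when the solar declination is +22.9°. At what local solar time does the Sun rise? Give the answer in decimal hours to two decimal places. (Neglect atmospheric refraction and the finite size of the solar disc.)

The sunset hour angle satisfies cos H_s = −tan φ tan δ = 0.0631, giving H_s = 86.38°.
Sunrise is at 12 − H_s/15 = 12 − 5.759 = 6.241 h local solar time.

6.24 h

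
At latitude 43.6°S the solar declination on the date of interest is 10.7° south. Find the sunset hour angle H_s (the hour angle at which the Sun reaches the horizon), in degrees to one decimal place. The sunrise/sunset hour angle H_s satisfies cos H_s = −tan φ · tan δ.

100.4°

cos H_s = −tan(-43.6°) · tan(-10.7°) = -0.1799, so H_s = arccos(-0.1799) = 100.36°.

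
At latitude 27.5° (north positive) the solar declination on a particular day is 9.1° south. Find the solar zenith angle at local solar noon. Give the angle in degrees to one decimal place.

At local solar noon the hour angle is zero, so the zenith angle is |φ − δ| = |27.5° − (-9.1°)| = 36.6°.

36.6°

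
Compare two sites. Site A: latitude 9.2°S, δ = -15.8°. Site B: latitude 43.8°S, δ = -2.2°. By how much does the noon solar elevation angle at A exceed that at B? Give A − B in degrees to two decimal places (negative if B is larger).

A: 90° − |-9.2 − (-15.8)| = 83.40°.
B: 90° − |-43.8 − (-2.2)| = 48.40°.
A − B = 83.40 − 48.40 = 35.00°.

+35.00°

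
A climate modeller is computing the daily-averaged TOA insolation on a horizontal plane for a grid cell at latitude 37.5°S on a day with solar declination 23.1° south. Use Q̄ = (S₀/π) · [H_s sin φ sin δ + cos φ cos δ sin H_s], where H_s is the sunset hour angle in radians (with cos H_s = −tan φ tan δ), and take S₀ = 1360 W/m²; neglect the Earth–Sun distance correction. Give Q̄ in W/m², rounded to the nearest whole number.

−tan φ tan δ = −(-0.7673)(-0.4265) = -0.3273; H_s = arccos(-0.3273) = 109.10°. In radians, H_s = 1.9042.
H_s sin φ sin δ = 1.9042 × -0.6088 × -0.3923 = 0.4548.
cos φ cos δ sin H_s = 0.7934 × 0.9198 × 0.9449 = 0.6896.
Q̄ = (1360/π) × (0.4548 + 0.6896) = 432.90 × 1.1444 = 495.41 W/m².

495 W/m²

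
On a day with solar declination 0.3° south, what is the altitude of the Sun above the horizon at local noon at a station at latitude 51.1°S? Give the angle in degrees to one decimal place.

At local solar noon the hour angle is zero, so the elevation is 90° − |φ − δ| = 90° − |-51.1° − (-0.3°)| = 90° − 50.8° = 39.2°.

39.2°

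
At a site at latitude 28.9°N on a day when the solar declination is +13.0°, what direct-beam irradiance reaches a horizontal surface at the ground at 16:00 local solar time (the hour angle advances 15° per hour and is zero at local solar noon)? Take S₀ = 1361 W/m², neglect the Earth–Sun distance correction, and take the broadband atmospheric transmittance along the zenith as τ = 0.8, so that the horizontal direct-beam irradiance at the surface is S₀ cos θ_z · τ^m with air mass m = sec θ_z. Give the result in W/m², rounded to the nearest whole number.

Hour angle H = 15° × (16 − 12) = 60.00°.
cos θ_z = sin φ sin δ + cos φ cos δ cos H = (0.4833)(0.2250) + (0.8755)(0.9744)(0.5000) = 0.5353.
Air mass m = 1/cos θ_z = 1/0.5353 = 1.868; τ^m = 0.8^1.868 = 0.6591.
Surface direct beam = 1361 × 0.5353 × 0.6591 = 480.18 W/m².

480 W/m²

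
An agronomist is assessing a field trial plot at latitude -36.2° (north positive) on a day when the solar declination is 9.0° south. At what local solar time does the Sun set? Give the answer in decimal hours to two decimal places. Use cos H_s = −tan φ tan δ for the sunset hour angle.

The sunset hour angle satisfies cos H_s = −tan φ tan δ = -0.1159, giving H_s = 96.66°.
Sunset is at 12 + H_s/15 = 12 + 6.444 = 18.444 h local solar time.

18.44 h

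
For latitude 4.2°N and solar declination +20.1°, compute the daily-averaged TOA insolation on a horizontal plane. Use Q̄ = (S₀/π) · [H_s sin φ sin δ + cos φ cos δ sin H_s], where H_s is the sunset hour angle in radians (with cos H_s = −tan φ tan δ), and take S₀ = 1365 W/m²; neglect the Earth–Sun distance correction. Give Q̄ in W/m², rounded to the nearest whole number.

cos H_s = −tan(4.2°) · tan(20.1°) = -0.0269, so H_s = arccos(-0.0269) = 91.54°. In radians, H_s = 1.5977.
H_s sin φ sin δ = 1.5977 × 0.0732 × 0.3437 = 0.0402.
cos φ cos δ sin H_s = 0.9973 × 0.9391 × 0.9996 = 0.9362.
Q̄ = (1365/π) × (0.0402 + 0.9362) = 434.49 × 0.9764 = 424.24 W/m².

424 W/m²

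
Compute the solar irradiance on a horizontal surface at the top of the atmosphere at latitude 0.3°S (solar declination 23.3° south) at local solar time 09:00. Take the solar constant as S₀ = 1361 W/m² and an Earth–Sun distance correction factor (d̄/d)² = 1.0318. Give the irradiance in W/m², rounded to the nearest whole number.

915 W/m²

Hour angle H = 15° × (9 − 12) = -45.00°.
With φ = -0.3°, δ = -23.3°, H = -45.00°: sin φ sin δ = 0.0021, cos φ cos δ cos H = 0.6494, so cos θ_z = 0.6515.
Top-of-atmosphere irradiance = S₀ (d̄/d)² cos θ_z = 1361 × 1.0318 × 0.6515 = 914.89 W/m².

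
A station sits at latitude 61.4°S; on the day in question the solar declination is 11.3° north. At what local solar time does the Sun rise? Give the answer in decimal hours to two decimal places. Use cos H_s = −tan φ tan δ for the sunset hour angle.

7.43 h

cos H_s = −tan(-61.4°) · tan(11.3°) = 0.3665, so H_s = arccos(0.3665) = 68.50°.
Sunrise is at 12 − H_s/15 = 12 − 4.567 = 7.433 h local solar time.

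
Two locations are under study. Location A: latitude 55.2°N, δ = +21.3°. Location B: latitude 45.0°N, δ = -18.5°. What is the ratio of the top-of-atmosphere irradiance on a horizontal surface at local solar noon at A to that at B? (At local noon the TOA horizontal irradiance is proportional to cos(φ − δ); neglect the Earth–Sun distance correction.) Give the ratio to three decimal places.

A: cos θ_z = cos(55.2° − (21.3°)) = 0.8300.
B: cos θ_z = cos(45.0° − (-18.5°)) = 0.4462.
Ratio A/B = 0.8300 / 0.4462 = 1.8602.

1.860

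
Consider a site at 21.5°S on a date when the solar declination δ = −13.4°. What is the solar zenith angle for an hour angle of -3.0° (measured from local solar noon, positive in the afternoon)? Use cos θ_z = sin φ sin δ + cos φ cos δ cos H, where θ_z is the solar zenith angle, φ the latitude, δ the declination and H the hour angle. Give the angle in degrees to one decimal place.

8.6°

With φ = -21.5°, δ = -13.4°, H = -3.00°: sin φ sin δ = 0.0849, cos φ cos δ cos H = 0.9038, so cos θ_z = 0.9887.
θ_z = arccos(0.9887) = 8.62°.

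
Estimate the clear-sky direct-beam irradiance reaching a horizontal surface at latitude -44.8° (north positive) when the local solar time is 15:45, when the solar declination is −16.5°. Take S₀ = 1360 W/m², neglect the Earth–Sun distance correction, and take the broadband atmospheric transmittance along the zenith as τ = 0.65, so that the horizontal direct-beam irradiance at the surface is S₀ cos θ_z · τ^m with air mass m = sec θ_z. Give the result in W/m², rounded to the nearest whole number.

Hour angle H = 15° × (15.75 − 12) = 56.25°.
cos θ_z = sin(-44.8°) sin(-16.5°) + cos(-44.8°) cos(-16.5°) cos(56.25°) = 0.2001 + 0.3780 = 0.5781.
Air mass m = 1/cos θ_z = 1/0.5781 = 1.730; τ^m = 0.65^1.730 = 0.4746.
Surface direct beam = 1360 × 0.5781 × 0.4746 = 373.14 W/m².

373 W/m²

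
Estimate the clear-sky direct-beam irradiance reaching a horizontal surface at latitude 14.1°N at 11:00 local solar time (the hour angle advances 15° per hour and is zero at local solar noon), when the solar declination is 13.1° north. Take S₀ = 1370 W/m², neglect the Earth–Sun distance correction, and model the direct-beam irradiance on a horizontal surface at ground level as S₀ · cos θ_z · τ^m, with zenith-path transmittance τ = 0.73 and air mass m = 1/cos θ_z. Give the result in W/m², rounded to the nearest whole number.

Hour angle H = 15° × (11 − 12) = -15.00°.
With φ = 14.1°, δ = 13.1°, H = -15.00°: sin φ sin δ = 0.0552, cos φ cos δ cos H = 0.9124, so cos θ_z = 0.9676.
Air mass m = 1/cos θ_z = 1/0.9676 = 1.033; τ^m = 0.73^1.033 = 0.7225.
Surface direct beam = 1370 × 0.9676 × 0.7225 = 957.75 W/m².

958 W/m²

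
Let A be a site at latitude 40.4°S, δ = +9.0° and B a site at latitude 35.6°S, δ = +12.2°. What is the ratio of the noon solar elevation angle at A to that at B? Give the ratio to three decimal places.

0.962

A: 90° − |-40.4 − (9.0)| = 40.60°.
B: 90° − |-35.6 − (12.2)| = 42.20°.
Ratio A/B = 40.6000 / 42.2000 = 0.9621.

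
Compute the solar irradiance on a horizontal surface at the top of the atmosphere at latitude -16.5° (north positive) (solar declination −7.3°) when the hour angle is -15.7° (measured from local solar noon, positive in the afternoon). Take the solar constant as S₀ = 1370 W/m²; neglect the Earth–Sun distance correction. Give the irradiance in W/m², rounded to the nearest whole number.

cos θ_z = sin(-16.5°) sin(-7.3°) + cos(-16.5°) cos(-7.3°) cos(-15.70°) = 0.0361 + 0.9156 = 0.9517.
Top-of-atmosphere irradiance = S₀ cos θ_z = 1370 × 0.9517 = 1303.83 W/m².

1304 W/m²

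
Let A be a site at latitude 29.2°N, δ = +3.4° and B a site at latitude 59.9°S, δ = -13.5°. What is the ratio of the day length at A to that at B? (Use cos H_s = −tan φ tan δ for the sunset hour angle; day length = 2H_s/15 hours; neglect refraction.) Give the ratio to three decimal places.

A: H_s = arccos(−tan 29.2° · tan 3.4°) = 91.90°, so 2H_s/15 = 12.2533 h.
B: H_s = arccos(−tan -59.9° · tan -13.5°) = 114.47°, so 2H_s/15 = 15.2627 h.
Ratio A/B = 12.2533 / 15.2627 = 0.8028.

0.803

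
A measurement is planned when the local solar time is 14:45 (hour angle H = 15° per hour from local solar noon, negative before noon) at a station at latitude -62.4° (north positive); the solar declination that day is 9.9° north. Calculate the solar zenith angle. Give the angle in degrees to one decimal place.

Hour angle H = 15° × (14.75 − 12) = 41.25°.
cos θ_z = sin(-62.4°) sin(9.9°) + cos(-62.4°) cos(9.9°) cos(41.25°) = -0.1524 + 0.3431 = 0.1907.
θ_z = arccos(0.1907) = 79.01°.

79.0°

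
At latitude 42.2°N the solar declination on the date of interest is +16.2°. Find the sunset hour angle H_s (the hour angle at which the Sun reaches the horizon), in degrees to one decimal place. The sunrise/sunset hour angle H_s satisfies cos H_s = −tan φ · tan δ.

The sunset hour angle satisfies cos H_s = −tan φ tan δ = -0.2634, giving H_s = 105.27°.

105.3°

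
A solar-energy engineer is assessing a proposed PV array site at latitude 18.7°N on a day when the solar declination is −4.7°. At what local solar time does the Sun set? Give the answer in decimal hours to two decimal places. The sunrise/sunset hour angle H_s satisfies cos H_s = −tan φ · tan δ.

cos H_s = −tan(18.7°) · tan(-4.7°) = 0.0278, so H_s = arccos(0.0278) = 88.41°.
Sunset is at 12 + H_s/15 = 12 + 5.894 = 17.894 h local solar time.

17.89 h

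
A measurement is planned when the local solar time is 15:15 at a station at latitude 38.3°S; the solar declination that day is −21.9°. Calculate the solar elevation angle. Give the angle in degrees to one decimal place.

45.3°

Hour angle H = 15° × (15.25 − 12) = 48.75°.
cos θ_z = sin(-38.3°) sin(-21.9°) + cos(-38.3°) cos(-21.9°) cos(48.75°) = 0.2312 + 0.4801 = 0.7113.
θ_z = arccos(0.7113) = 44.66°, so the elevation is 90° − 44.66° = 45.34°.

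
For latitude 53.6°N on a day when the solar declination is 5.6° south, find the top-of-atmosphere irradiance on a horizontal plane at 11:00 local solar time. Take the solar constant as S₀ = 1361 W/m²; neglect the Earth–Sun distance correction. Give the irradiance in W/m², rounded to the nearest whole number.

670 W/m²

Hour angle H = 15° × (11 − 12) = -15.00°.
With φ = 53.6°, δ = -5.6°, H = -15.00°: sin φ sin δ = -0.0785, cos φ cos δ cos H = 0.5705, so cos θ_z = 0.4920.
Top-of-atmosphere irradiance = S₀ cos θ_z = 1361 × 0.4920 = 669.61 W/m².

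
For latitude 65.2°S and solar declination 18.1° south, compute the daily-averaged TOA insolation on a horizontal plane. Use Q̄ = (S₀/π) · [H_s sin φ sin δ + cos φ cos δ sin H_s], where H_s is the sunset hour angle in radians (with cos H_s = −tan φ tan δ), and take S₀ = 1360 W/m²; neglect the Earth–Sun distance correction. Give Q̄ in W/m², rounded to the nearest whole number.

The sunset hour angle satisfies cos H_s = −tan φ tan δ = -0.7074, giving H_s = 135.02°. In radians, H_s = 2.3565.
H_s sin φ sin δ = 2.3565 × -0.9078 × -0.3107 = 0.6647.
cos φ cos δ sin H_s = 0.4195 × 0.9505 × 0.7069 = 0.2819.
Q̄ = (1360/π) × (0.6647 + 0.2819) = 432.90 × 0.9466 = 409.78 W/m².

410 W/m²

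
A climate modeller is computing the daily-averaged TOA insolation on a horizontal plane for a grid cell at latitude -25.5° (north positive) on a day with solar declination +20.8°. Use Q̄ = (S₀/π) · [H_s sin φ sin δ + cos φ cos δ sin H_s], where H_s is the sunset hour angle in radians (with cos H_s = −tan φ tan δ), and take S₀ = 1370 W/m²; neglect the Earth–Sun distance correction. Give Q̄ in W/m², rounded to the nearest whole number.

269 W/m²

−tan φ tan δ = −(-0.4770)(0.3799) = 0.1812; H_s = arccos(0.1812) = 79.56°. In radians, H_s = 1.3886.
H_s sin φ sin δ = 1.3886 × -0.4305 × 0.3551 = -0.2123.
cos φ cos δ sin H_s = 0.9026 × 0.9348 × 0.9834 = 0.8297.
Q̄ = (1370/π) × (-0.2123 + 0.8297) = 436.08 × 0.6174 = 269.24 W/m².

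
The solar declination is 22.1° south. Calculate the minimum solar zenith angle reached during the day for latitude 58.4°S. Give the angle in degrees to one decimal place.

36.3°

At local solar noon the hour angle is zero, so the zenith angle is |φ − δ| = |-58.4° − (-22.1°)| = 36.3°.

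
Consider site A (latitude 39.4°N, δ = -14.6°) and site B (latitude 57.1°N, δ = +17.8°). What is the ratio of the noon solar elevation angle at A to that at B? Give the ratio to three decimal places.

A: 90° − |39.4 − (-14.6)| = 36.00°.
B: 90° − |57.1 − (17.8)| = 50.70°.
Ratio A/B = 36.0000 / 50.7000 = 0.7101.

0.710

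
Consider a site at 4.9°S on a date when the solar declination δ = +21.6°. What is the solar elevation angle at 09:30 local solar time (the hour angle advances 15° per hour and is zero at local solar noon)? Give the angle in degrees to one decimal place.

44.7°

Hour angle H = 15° × (9.5 − 12) = -37.50°.
cos θ_z = sin φ sin δ + cos φ cos δ cos H = (-0.0854)(0.3681) + (0.9963)(0.9298)(0.7934) = 0.7035.
θ_z = arccos(0.7035) = 45.29°, so the elevation is 90° − 45.29° = 44.71°.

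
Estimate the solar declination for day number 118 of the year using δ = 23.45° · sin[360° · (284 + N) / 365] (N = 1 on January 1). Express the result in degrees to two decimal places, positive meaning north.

+13.95°

360 × (284 + 118) / 365 = 396.493°; sin(396.493°) = 0.5947.
δ = 23.45 × 0.5947 = 13.946° ≈ +13.95°.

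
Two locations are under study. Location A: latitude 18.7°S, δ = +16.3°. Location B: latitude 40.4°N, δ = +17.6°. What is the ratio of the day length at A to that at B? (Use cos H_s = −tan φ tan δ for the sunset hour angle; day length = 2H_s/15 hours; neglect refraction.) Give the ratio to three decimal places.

A: H_s = arccos(−tan -18.7° · tan 16.3°) = 84.32°, so 2H_s/15 = 11.2427 h.
B: H_s = arccos(−tan 40.4° · tan 17.6°) = 105.66°, so 2H_s/15 = 14.0880 h.
Ratio A/B = 11.2427 / 14.0880 = 0.7980.

0.798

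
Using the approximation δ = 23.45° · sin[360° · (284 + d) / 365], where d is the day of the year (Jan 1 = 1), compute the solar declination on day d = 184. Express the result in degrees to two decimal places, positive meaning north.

+22.97°

360 × (284 + 184) / 365 = 461.589°; sin(461.589°) = 0.9796.
δ = 23.45 × 0.9796 = 22.972° ≈ +22.97°.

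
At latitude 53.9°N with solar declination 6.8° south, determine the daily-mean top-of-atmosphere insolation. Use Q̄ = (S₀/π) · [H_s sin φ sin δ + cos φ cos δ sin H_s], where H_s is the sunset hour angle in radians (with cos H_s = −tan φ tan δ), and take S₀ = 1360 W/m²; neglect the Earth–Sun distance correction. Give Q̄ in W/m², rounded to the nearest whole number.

cos H_s = −tan(53.9°) · tan(-6.8°) = 0.1635, so H_s = arccos(0.1635) = 80.59°. In radians, H_s = 1.4066.
H_s sin φ sin δ = 1.4066 × 0.8080 × -0.1184 = -0.1346.
cos φ cos δ sin H_s = 0.5892 × 0.9930 × 0.9866 = 0.5772.
Q̄ = (1360/π) × (-0.1346 + 0.5772) = 432.90 × 0.4426 = 191.60 W/m².

192 W/m²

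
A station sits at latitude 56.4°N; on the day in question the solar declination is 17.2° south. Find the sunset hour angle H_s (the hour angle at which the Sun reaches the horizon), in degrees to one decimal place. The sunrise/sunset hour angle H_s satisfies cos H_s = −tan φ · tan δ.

62.2°

−tan φ tan δ = −(1.5051)(-0.3096) = 0.4660; H_s = arccos(0.4660) = 62.23°.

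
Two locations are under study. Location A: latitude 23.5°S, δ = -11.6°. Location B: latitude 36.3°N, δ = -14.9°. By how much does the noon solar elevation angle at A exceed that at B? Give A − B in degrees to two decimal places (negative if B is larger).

A: 90° − |-23.5 − (-11.6)| = 78.10°.
B: 90° − |36.3 − (-14.9)| = 38.80°.
A − B = 78.10 − 38.80 = 39.30°.

+39.30°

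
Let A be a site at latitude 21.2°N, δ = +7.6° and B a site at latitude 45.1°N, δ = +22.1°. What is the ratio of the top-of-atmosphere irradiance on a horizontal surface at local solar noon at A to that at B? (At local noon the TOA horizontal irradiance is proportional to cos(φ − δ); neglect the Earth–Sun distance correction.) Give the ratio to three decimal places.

1.056

A: cos θ_z = cos(21.2° − (7.6°)) = 0.9720.
B: cos θ_z = cos(45.1° − (22.1°)) = 0.9205.
Ratio A/B = 0.9720 / 0.9205 = 1.0559.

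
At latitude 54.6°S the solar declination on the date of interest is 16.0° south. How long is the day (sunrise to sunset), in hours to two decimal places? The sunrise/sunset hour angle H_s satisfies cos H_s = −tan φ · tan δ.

The sunset hour angle satisfies cos H_s = −tan φ tan δ = -0.4035, giving H_s = 113.80°.
Day length = 2 H_s / 15° h⁻¹ = 227.60° / 15 = 15.173 h.

15.17 hours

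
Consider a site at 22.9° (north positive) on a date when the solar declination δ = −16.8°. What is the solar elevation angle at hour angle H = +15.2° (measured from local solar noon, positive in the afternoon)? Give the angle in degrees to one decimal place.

47.6°

cos θ_z = sin φ sin δ + cos φ cos δ cos H = (0.3891)(-0.2890) + (0.9212)(0.9573)(0.9650) = 0.7385.
θ_z = arccos(0.7385) = 42.40°, so the elevation is 90° − 42.40° = 47.60°.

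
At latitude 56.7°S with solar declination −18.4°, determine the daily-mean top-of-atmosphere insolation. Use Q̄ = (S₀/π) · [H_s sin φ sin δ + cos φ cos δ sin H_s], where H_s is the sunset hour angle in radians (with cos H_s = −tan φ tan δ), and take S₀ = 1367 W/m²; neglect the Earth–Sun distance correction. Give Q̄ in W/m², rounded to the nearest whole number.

−tan φ tan δ = −(-1.5224)(-0.3327) = -0.5065; H_s = arccos(-0.5065) = 120.43°. In radians, H_s = 2.1019.
H_s sin φ sin δ = 2.1019 × -0.8358 × -0.3156 = 0.5544.
cos φ cos δ sin H_s = 0.5490 × 0.9489 × 0.8622 = 0.4492.
Q̄ = (1367/π) × (0.5544 + 0.4492) = 435.13 × 1.0036 = 436.70 W/m².

437 W/m²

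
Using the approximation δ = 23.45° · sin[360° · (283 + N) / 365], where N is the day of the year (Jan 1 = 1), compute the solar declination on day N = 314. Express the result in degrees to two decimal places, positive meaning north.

-17.65°

360 × (283 + 314) / 365 = 588.822°; sin(588.822°) = -0.7527.
δ = 23.45 × -0.7527 = -17.651° ≈ -17.65°.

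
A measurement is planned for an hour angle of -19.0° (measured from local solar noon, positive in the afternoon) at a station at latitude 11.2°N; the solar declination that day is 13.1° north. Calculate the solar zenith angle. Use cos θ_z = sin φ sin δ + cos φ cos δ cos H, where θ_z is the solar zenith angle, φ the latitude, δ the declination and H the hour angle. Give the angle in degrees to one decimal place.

cos θ_z = sin(11.2°) sin(13.1°) + cos(11.2°) cos(13.1°) cos(-19.00°) = 0.0440 + 0.9034 = 0.9474.
θ_z = arccos(0.9474) = 18.67°.

18.7°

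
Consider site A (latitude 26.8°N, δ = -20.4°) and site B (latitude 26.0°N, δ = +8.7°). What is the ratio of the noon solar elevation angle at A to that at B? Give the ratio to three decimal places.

0.589

A: 90° − |26.8 − (-20.4)| = 42.80°.
B: 90° − |26.0 − (8.7)| = 72.70°.
Ratio A/B = 42.8000 / 72.7000 = 0.5887.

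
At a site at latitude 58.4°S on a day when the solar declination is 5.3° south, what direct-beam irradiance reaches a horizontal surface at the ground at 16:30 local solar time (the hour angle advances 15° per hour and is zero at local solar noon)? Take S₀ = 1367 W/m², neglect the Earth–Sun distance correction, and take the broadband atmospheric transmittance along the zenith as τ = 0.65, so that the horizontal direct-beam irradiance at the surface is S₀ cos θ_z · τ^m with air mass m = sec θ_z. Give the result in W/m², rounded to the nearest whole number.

Hour angle H = 15° × (16.5 − 12) = 67.50°.
cos θ_z = sin φ sin δ + cos φ cos δ cos H = (-0.8517)(-0.0924) + (0.5240)(0.9957)(0.3827) = 0.2784.
Air mass m = 1/cos θ_z = 1/0.2784 = 3.592; τ^m = 0.65^3.592 = 0.2128.
Surface direct beam = 1367 × 0.2784 × 0.2128 = 80.99 W/m².

81 W/m²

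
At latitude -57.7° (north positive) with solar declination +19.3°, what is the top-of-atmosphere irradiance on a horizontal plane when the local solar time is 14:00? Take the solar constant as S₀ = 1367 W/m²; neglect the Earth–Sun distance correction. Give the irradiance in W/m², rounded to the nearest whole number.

Hour angle H = 15° × (14 − 12) = 30.00°.
cos θ_z = sin φ sin δ + cos φ cos δ cos H = (-0.8453)(0.3305) + (0.5344)(0.9438)(0.8660) = 0.1574.
Top-of-atmosphere irradiance = S₀ cos θ_z = 1367 × 0.1574 = 215.17 W/m².

215 W/m²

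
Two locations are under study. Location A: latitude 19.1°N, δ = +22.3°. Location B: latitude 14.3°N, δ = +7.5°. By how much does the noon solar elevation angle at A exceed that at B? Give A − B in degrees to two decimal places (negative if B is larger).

A: 90° − |19.1 − (22.3)| = 86.80°.
B: 90° − |14.3 − (7.5)| = 83.20°.
A − B = 86.80 − 83.20 = 3.60°.

+3.60°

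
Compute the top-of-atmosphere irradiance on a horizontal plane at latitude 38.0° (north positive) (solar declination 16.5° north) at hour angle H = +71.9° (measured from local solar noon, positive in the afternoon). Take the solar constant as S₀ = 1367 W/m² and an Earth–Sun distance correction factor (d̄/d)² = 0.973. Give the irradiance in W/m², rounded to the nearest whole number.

545 W/m²

cos θ_z = sin(38.0°) sin(16.5°) + cos(38.0°) cos(16.5°) cos(71.90°) = 0.1749 + 0.2347 = 0.4096.
Top-of-atmosphere irradiance = S₀ (d̄/d)² cos θ_z = 1367 × 0.973 × 0.4096 = 544.81 W/m².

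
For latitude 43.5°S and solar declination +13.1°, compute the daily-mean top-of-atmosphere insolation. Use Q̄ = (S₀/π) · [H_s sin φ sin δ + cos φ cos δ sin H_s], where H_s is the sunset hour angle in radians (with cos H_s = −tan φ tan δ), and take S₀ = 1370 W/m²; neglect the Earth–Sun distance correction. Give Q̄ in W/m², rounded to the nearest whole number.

209 W/m²

cos H_s = −tan(-43.5°) · tan(13.1°) = 0.2208, so H_s = arccos(0.2208) = 77.24°. In radians, H_s = 1.3481.
H_s sin φ sin δ = 1.3481 × -0.6884 × 0.2267 = -0.2104.
cos φ cos δ sin H_s = 0.7254 × 0.9740 × 0.9753 = 0.6891.
Q̄ = (1370/π) × (-0.2104 + 0.6891) = 436.08 × 0.4787 = 208.75 W/m².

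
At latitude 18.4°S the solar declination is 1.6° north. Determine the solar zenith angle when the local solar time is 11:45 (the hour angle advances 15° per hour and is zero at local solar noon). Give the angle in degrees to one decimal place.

Hour angle H = 15° × (11.75 − 12) = -3.75°.
cos θ_z = sin φ sin δ + cos φ cos δ cos H = (-0.3156)(0.0279) + (0.9489)(0.9996)(0.9979) = 0.9377.
θ_z = arccos(0.9377) = 20.33°.

20.3°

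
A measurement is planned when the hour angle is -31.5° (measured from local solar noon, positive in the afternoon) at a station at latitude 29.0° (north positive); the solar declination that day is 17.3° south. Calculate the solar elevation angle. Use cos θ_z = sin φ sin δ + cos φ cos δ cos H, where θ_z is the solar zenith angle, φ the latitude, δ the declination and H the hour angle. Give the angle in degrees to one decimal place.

34.6°

cos θ_z = sin(29.0°) sin(-17.3°) + cos(29.0°) cos(-17.3°) cos(-31.50°) = -0.1442 + 0.7120 = 0.5678.
θ_z = arccos(0.5678) = 55.40°, so the elevation is 90° − 55.40° = 34.60°.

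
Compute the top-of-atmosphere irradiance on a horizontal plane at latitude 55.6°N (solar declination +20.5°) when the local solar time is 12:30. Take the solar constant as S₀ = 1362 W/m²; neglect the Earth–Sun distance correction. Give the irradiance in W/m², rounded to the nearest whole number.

Hour angle H = 15° × (12.5 − 12) = 7.50°.
With φ = 55.6°, δ = 20.5°, H = 7.50°: sin φ sin δ = 0.2890, cos φ cos δ cos H = 0.5247, so cos θ_z = 0.8137.
Top-of-atmosphere irradiance = S₀ cos θ_z = 1362 × 0.8137 = 1108.26 W/m².

1108 W/m²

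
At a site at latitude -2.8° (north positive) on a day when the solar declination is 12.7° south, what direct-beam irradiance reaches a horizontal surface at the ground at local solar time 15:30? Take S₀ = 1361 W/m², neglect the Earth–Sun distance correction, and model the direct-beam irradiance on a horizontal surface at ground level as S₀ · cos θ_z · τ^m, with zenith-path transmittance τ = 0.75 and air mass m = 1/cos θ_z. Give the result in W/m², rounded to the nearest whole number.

510 W/m²

Hour angle H = 15° × (15.5 − 12) = 52.50°.
cos θ_z = sin(-2.8°) sin(-12.7°) + cos(-2.8°) cos(-12.7°) cos(52.50°) = 0.0107 + 0.5932 = 0.6039.
Air mass m = 1/cos θ_z = 1/0.6039 = 1.656; τ^m = 0.75^1.656 = 0.6210.
Surface direct beam = 1361 × 0.6039 × 0.6210 = 510.40 W/m².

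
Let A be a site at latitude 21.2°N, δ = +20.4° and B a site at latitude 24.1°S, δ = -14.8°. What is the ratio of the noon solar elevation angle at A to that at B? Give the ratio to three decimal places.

A: 90° − |21.2 − (20.4)| = 89.20°.
B: 90° − |-24.1 − (-14.8)| = 80.70°.
Ratio A/B = 89.2000 / 80.7000 = 1.1053.

1.105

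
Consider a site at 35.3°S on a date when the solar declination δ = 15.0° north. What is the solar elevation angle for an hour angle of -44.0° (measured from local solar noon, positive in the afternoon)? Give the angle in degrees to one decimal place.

cos θ_z = sin(-35.3°) sin(15.0°) + cos(-35.3°) cos(15.0°) cos(-44.00°) = -0.1496 + 0.5671 = 0.4175.
θ_z = arccos(0.4175) = 65.32°, so the elevation is 90° − 65.32° = 24.68°.

24.7°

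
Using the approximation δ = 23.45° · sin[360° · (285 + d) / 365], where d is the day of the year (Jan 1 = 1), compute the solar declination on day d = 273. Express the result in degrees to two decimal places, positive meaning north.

360 × (285 + 273) / 365 = 550.356°; sin(550.356°) = -0.1798.
δ = 23.45 × -0.1798 = -4.216° ≈ -4.22°.

-4.22°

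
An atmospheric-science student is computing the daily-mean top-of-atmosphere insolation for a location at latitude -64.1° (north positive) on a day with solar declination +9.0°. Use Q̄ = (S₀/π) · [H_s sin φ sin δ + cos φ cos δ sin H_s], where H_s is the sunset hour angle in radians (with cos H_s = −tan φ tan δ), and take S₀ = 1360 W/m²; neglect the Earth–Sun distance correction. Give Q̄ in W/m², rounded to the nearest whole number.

101 W/m²

−tan φ tan δ = −(-2.0594)(0.1584) = 0.3262; H_s = arccos(0.3262) = 70.96°. In radians, H_s = 1.2385.
H_s sin φ sin δ = 1.2385 × -0.8996 × 0.1564 = -0.1743.
cos φ cos δ sin H_s = 0.4368 × 0.9877 × 0.9453 = 0.4078.
Q̄ = (1360/π) × (-0.1743 + 0.4078) = 432.90 × 0.2335 = 101.08 W/m².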